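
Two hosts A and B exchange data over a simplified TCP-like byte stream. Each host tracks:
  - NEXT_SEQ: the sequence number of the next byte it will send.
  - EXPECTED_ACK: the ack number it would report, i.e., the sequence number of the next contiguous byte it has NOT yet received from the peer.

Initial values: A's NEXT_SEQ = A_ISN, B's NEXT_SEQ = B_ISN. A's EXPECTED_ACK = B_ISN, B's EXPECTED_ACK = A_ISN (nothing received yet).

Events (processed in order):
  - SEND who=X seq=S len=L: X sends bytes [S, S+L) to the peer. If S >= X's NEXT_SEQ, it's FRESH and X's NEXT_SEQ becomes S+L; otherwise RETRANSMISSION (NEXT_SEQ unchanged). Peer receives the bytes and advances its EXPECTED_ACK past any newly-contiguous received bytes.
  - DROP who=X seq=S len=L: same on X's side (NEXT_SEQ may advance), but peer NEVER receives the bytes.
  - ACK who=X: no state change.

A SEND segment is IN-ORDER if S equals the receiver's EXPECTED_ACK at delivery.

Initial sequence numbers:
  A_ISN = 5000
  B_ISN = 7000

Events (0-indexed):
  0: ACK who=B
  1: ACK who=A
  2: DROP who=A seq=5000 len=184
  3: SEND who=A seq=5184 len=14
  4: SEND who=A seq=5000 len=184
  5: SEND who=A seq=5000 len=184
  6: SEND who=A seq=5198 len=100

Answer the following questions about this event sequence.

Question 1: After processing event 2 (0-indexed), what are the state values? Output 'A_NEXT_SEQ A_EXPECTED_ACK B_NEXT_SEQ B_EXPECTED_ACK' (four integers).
After event 0: A_seq=5000 A_ack=7000 B_seq=7000 B_ack=5000
After event 1: A_seq=5000 A_ack=7000 B_seq=7000 B_ack=5000
After event 2: A_seq=5184 A_ack=7000 B_seq=7000 B_ack=5000

5184 7000 7000 5000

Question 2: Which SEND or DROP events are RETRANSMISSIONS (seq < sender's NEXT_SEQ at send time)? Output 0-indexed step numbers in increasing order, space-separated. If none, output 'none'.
Step 2: DROP seq=5000 -> fresh
Step 3: SEND seq=5184 -> fresh
Step 4: SEND seq=5000 -> retransmit
Step 5: SEND seq=5000 -> retransmit
Step 6: SEND seq=5198 -> fresh

Answer: 4 5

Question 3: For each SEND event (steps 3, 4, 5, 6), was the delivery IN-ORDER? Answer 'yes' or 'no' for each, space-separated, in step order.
Step 3: SEND seq=5184 -> out-of-order
Step 4: SEND seq=5000 -> in-order
Step 5: SEND seq=5000 -> out-of-order
Step 6: SEND seq=5198 -> in-order

Answer: no yes no yes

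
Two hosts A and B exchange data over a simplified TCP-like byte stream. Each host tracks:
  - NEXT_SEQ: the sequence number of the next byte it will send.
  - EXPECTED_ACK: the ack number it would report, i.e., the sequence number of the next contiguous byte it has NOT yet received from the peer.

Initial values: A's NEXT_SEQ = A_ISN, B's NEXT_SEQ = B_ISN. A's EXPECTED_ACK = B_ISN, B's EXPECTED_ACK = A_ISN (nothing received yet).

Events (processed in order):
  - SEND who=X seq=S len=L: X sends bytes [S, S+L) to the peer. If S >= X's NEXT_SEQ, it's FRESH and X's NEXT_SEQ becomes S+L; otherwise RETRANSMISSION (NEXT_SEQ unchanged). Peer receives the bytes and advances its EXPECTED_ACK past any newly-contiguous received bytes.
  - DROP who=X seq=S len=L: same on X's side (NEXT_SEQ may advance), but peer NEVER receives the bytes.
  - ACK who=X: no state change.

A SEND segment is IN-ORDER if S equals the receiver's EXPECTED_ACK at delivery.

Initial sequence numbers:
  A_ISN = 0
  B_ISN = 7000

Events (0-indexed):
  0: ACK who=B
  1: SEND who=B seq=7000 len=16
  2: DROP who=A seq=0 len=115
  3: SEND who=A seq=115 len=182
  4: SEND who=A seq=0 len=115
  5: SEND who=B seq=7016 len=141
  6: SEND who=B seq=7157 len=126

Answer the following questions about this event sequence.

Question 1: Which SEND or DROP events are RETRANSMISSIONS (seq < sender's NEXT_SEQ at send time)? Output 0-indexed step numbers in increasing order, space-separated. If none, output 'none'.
Answer: 4

Derivation:
Step 1: SEND seq=7000 -> fresh
Step 2: DROP seq=0 -> fresh
Step 3: SEND seq=115 -> fresh
Step 4: SEND seq=0 -> retransmit
Step 5: SEND seq=7016 -> fresh
Step 6: SEND seq=7157 -> fresh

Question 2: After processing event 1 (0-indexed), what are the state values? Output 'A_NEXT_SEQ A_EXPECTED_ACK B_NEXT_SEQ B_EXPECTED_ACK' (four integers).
After event 0: A_seq=0 A_ack=7000 B_seq=7000 B_ack=0
After event 1: A_seq=0 A_ack=7016 B_seq=7016 B_ack=0

0 7016 7016 0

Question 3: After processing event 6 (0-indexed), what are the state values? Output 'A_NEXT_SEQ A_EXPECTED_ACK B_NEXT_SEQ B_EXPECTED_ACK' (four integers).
After event 0: A_seq=0 A_ack=7000 B_seq=7000 B_ack=0
After event 1: A_seq=0 A_ack=7016 B_seq=7016 B_ack=0
After event 2: A_seq=115 A_ack=7016 B_seq=7016 B_ack=0
After event 3: A_seq=297 A_ack=7016 B_seq=7016 B_ack=0
After event 4: A_seq=297 A_ack=7016 B_seq=7016 B_ack=297
After event 5: A_seq=297 A_ack=7157 B_seq=7157 B_ack=297
After event 6: A_seq=297 A_ack=7283 B_seq=7283 B_ack=297

297 7283 7283 297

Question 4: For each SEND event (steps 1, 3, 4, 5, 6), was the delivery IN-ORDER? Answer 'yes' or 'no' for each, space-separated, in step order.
Answer: yes no yes yes yes

Derivation:
Step 1: SEND seq=7000 -> in-order
Step 3: SEND seq=115 -> out-of-order
Step 4: SEND seq=0 -> in-order
Step 5: SEND seq=7016 -> in-order
Step 6: SEND seq=7157 -> in-order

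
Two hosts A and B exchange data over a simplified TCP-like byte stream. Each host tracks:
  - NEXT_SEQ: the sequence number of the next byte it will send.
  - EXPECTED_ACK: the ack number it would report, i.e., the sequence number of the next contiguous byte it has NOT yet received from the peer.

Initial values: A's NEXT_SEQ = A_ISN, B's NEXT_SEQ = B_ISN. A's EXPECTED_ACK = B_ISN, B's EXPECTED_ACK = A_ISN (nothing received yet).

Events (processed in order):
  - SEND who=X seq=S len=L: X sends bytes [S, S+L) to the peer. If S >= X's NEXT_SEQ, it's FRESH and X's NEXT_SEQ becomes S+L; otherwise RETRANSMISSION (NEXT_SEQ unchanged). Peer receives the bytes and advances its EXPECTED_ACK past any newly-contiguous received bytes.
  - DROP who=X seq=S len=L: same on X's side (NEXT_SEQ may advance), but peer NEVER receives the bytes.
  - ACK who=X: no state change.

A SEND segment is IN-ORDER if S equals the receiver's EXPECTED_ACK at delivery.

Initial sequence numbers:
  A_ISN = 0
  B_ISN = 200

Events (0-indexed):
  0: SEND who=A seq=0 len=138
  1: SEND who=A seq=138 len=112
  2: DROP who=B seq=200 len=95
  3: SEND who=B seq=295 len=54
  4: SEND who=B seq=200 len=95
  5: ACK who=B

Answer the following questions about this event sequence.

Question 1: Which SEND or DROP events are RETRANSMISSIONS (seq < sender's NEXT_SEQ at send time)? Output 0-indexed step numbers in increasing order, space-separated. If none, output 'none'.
Step 0: SEND seq=0 -> fresh
Step 1: SEND seq=138 -> fresh
Step 2: DROP seq=200 -> fresh
Step 3: SEND seq=295 -> fresh
Step 4: SEND seq=200 -> retransmit

Answer: 4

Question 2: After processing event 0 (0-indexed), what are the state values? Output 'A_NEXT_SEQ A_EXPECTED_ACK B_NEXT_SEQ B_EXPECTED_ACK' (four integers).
After event 0: A_seq=138 A_ack=200 B_seq=200 B_ack=138

138 200 200 138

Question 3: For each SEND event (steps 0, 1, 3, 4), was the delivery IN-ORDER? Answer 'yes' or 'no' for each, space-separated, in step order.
Answer: yes yes no yes

Derivation:
Step 0: SEND seq=0 -> in-order
Step 1: SEND seq=138 -> in-order
Step 3: SEND seq=295 -> out-of-order
Step 4: SEND seq=200 -> in-order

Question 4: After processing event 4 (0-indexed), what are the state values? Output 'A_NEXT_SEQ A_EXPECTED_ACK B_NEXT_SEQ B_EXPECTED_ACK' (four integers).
After event 0: A_seq=138 A_ack=200 B_seq=200 B_ack=138
After event 1: A_seq=250 A_ack=200 B_seq=200 B_ack=250
After event 2: A_seq=250 A_ack=200 B_seq=295 B_ack=250
After event 3: A_seq=250 A_ack=200 B_seq=349 B_ack=250
After event 4: A_seq=250 A_ack=349 B_seq=349 B_ack=250

250 349 349 250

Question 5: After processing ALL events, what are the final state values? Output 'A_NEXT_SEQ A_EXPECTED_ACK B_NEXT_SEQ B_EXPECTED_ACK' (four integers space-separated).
Answer: 250 349 349 250

Derivation:
After event 0: A_seq=138 A_ack=200 B_seq=200 B_ack=138
After event 1: A_seq=250 A_ack=200 B_seq=200 B_ack=250
After event 2: A_seq=250 A_ack=200 B_seq=295 B_ack=250
After event 3: A_seq=250 A_ack=200 B_seq=349 B_ack=250
After event 4: A_seq=250 A_ack=349 B_seq=349 B_ack=250
After event 5: A_seq=250 A_ack=349 B_seq=349 B_ack=250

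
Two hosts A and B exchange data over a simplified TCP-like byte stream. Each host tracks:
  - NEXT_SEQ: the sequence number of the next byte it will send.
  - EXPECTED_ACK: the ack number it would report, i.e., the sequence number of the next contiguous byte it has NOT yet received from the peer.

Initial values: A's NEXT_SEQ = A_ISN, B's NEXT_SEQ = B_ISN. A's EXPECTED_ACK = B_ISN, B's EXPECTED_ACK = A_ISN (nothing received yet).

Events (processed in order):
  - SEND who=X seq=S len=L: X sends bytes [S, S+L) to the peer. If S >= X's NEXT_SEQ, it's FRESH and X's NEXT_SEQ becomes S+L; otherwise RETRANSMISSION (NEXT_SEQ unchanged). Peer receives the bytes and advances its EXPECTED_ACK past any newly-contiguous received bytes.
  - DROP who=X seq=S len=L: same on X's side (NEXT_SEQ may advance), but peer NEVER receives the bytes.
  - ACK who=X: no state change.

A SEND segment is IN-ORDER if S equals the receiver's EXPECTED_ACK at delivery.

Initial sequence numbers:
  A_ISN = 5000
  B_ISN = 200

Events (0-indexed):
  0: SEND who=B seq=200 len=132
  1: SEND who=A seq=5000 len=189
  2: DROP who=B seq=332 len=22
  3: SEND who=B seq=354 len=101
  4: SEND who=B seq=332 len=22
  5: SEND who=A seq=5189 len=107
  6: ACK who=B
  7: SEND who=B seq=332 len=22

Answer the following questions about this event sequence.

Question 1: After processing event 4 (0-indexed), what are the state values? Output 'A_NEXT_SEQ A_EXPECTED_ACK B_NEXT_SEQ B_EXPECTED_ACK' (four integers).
After event 0: A_seq=5000 A_ack=332 B_seq=332 B_ack=5000
After event 1: A_seq=5189 A_ack=332 B_seq=332 B_ack=5189
After event 2: A_seq=5189 A_ack=332 B_seq=354 B_ack=5189
After event 3: A_seq=5189 A_ack=332 B_seq=455 B_ack=5189
After event 4: A_seq=5189 A_ack=455 B_seq=455 B_ack=5189

5189 455 455 5189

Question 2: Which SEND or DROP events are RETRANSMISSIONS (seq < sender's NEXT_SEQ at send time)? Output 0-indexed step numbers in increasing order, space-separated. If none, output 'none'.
Step 0: SEND seq=200 -> fresh
Step 1: SEND seq=5000 -> fresh
Step 2: DROP seq=332 -> fresh
Step 3: SEND seq=354 -> fresh
Step 4: SEND seq=332 -> retransmit
Step 5: SEND seq=5189 -> fresh
Step 7: SEND seq=332 -> retransmit

Answer: 4 7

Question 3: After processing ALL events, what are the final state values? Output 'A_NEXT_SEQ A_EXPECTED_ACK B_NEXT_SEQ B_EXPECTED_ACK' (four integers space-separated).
After event 0: A_seq=5000 A_ack=332 B_seq=332 B_ack=5000
After event 1: A_seq=5189 A_ack=332 B_seq=332 B_ack=5189
After event 2: A_seq=5189 A_ack=332 B_seq=354 B_ack=5189
After event 3: A_seq=5189 A_ack=332 B_seq=455 B_ack=5189
After event 4: A_seq=5189 A_ack=455 B_seq=455 B_ack=5189
After event 5: A_seq=5296 A_ack=455 B_seq=455 B_ack=5296
After event 6: A_seq=5296 A_ack=455 B_seq=455 B_ack=5296
After event 7: A_seq=5296 A_ack=455 B_seq=455 B_ack=5296

Answer: 5296 455 455 5296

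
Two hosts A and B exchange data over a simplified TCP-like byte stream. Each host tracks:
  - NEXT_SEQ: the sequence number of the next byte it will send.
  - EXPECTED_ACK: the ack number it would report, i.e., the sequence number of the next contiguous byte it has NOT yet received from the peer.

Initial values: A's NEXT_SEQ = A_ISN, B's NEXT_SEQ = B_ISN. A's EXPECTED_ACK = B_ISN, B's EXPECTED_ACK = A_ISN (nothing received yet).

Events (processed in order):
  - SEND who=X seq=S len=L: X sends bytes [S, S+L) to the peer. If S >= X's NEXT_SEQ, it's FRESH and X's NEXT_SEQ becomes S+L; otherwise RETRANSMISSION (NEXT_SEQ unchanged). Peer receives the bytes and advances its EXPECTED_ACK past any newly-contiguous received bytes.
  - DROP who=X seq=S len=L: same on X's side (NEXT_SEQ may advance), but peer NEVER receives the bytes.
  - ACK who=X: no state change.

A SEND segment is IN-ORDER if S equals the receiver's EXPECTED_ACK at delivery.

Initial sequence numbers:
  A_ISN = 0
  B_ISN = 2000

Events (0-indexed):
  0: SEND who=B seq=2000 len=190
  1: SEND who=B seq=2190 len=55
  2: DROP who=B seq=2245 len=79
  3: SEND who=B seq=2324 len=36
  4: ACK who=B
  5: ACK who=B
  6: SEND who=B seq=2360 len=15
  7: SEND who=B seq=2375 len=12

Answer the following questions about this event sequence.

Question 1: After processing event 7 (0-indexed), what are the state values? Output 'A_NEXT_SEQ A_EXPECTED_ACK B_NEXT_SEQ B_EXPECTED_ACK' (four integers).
After event 0: A_seq=0 A_ack=2190 B_seq=2190 B_ack=0
After event 1: A_seq=0 A_ack=2245 B_seq=2245 B_ack=0
After event 2: A_seq=0 A_ack=2245 B_seq=2324 B_ack=0
After event 3: A_seq=0 A_ack=2245 B_seq=2360 B_ack=0
After event 4: A_seq=0 A_ack=2245 B_seq=2360 B_ack=0
After event 5: A_seq=0 A_ack=2245 B_seq=2360 B_ack=0
After event 6: A_seq=0 A_ack=2245 B_seq=2375 B_ack=0
After event 7: A_seq=0 A_ack=2245 B_seq=2387 B_ack=0

0 2245 2387 0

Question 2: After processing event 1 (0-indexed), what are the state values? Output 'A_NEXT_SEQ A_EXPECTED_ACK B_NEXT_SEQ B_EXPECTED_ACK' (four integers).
After event 0: A_seq=0 A_ack=2190 B_seq=2190 B_ack=0
After event 1: A_seq=0 A_ack=2245 B_seq=2245 B_ack=0

0 2245 2245 0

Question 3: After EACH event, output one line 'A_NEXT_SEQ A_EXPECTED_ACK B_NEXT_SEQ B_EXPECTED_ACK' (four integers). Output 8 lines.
0 2190 2190 0
0 2245 2245 0
0 2245 2324 0
0 2245 2360 0
0 2245 2360 0
0 2245 2360 0
0 2245 2375 0
0 2245 2387 0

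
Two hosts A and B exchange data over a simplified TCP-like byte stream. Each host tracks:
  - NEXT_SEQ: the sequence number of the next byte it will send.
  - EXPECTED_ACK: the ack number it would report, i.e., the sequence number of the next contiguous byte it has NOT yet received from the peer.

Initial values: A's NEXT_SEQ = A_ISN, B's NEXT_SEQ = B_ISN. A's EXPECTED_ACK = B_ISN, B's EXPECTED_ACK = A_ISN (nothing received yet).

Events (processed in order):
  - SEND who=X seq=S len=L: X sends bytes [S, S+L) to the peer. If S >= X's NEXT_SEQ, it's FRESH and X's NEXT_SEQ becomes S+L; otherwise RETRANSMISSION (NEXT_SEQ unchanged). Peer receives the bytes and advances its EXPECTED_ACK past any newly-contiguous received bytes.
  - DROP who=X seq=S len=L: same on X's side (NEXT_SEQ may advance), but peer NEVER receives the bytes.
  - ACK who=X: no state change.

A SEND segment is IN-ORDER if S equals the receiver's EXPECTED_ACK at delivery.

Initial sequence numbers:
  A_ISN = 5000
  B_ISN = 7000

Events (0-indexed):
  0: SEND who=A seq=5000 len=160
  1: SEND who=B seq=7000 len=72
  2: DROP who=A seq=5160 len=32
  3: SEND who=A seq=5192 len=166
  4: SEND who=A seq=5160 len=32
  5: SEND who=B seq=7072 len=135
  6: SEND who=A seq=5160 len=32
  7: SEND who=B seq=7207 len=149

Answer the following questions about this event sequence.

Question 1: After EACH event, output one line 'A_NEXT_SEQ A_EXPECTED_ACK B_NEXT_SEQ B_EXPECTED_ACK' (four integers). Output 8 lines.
5160 7000 7000 5160
5160 7072 7072 5160
5192 7072 7072 5160
5358 7072 7072 5160
5358 7072 7072 5358
5358 7207 7207 5358
5358 7207 7207 5358
5358 7356 7356 5358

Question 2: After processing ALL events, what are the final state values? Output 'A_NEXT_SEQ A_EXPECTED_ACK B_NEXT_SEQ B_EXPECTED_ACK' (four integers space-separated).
Answer: 5358 7356 7356 5358

Derivation:
After event 0: A_seq=5160 A_ack=7000 B_seq=7000 B_ack=5160
After event 1: A_seq=5160 A_ack=7072 B_seq=7072 B_ack=5160
After event 2: A_seq=5192 A_ack=7072 B_seq=7072 B_ack=5160
After event 3: A_seq=5358 A_ack=7072 B_seq=7072 B_ack=5160
After event 4: A_seq=5358 A_ack=7072 B_seq=7072 B_ack=5358
After event 5: A_seq=5358 A_ack=7207 B_seq=7207 B_ack=5358
After event 6: A_seq=5358 A_ack=7207 B_seq=7207 B_ack=5358
After event 7: A_seq=5358 A_ack=7356 B_seq=7356 B_ack=5358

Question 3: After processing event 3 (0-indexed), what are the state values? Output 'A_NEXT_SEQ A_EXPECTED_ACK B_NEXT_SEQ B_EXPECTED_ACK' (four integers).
After event 0: A_seq=5160 A_ack=7000 B_seq=7000 B_ack=5160
After event 1: A_seq=5160 A_ack=7072 B_seq=7072 B_ack=5160
After event 2: A_seq=5192 A_ack=7072 B_seq=7072 B_ack=5160
After event 3: A_seq=5358 A_ack=7072 B_seq=7072 B_ack=5160

5358 7072 7072 5160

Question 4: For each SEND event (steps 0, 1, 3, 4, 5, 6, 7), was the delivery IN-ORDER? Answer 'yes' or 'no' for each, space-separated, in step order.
Step 0: SEND seq=5000 -> in-order
Step 1: SEND seq=7000 -> in-order
Step 3: SEND seq=5192 -> out-of-order
Step 4: SEND seq=5160 -> in-order
Step 5: SEND seq=7072 -> in-order
Step 6: SEND seq=5160 -> out-of-order
Step 7: SEND seq=7207 -> in-order

Answer: yes yes no yes yes no yes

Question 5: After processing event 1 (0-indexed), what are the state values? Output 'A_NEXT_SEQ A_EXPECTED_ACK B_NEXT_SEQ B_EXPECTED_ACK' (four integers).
After event 0: A_seq=5160 A_ack=7000 B_seq=7000 B_ack=5160
After event 1: A_seq=5160 A_ack=7072 B_seq=7072 B_ack=5160

5160 7072 7072 5160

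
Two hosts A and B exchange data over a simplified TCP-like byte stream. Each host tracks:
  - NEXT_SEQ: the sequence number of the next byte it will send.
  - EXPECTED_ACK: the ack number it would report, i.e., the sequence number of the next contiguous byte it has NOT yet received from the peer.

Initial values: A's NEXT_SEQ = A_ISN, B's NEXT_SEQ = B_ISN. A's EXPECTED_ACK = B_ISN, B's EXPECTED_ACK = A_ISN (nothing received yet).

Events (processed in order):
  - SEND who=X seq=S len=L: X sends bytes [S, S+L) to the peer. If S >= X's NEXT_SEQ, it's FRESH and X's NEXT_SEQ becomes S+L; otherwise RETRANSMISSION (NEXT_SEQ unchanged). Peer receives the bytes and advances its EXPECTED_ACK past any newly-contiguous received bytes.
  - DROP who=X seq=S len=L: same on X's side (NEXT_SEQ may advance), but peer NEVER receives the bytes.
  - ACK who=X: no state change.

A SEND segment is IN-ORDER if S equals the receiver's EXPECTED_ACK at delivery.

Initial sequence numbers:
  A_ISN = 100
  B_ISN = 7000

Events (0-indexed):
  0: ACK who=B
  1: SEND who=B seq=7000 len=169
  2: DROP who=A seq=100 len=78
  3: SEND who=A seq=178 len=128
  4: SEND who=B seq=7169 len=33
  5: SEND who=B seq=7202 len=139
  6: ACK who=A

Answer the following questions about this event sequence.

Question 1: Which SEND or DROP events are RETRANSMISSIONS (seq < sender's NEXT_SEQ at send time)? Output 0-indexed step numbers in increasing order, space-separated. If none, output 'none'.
Answer: none

Derivation:
Step 1: SEND seq=7000 -> fresh
Step 2: DROP seq=100 -> fresh
Step 3: SEND seq=178 -> fresh
Step 4: SEND seq=7169 -> fresh
Step 5: SEND seq=7202 -> fresh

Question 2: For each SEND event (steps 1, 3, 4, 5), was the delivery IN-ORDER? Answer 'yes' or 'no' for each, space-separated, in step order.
Step 1: SEND seq=7000 -> in-order
Step 3: SEND seq=178 -> out-of-order
Step 4: SEND seq=7169 -> in-order
Step 5: SEND seq=7202 -> in-order

Answer: yes no yes yes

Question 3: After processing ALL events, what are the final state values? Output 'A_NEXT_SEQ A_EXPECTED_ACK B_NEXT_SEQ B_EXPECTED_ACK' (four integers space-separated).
After event 0: A_seq=100 A_ack=7000 B_seq=7000 B_ack=100
After event 1: A_seq=100 A_ack=7169 B_seq=7169 B_ack=100
After event 2: A_seq=178 A_ack=7169 B_seq=7169 B_ack=100
After event 3: A_seq=306 A_ack=7169 B_seq=7169 B_ack=100
After event 4: A_seq=306 A_ack=7202 B_seq=7202 B_ack=100
After event 5: A_seq=306 A_ack=7341 B_seq=7341 B_ack=100
After event 6: A_seq=306 A_ack=7341 B_seq=7341 B_ack=100

Answer: 306 7341 7341 100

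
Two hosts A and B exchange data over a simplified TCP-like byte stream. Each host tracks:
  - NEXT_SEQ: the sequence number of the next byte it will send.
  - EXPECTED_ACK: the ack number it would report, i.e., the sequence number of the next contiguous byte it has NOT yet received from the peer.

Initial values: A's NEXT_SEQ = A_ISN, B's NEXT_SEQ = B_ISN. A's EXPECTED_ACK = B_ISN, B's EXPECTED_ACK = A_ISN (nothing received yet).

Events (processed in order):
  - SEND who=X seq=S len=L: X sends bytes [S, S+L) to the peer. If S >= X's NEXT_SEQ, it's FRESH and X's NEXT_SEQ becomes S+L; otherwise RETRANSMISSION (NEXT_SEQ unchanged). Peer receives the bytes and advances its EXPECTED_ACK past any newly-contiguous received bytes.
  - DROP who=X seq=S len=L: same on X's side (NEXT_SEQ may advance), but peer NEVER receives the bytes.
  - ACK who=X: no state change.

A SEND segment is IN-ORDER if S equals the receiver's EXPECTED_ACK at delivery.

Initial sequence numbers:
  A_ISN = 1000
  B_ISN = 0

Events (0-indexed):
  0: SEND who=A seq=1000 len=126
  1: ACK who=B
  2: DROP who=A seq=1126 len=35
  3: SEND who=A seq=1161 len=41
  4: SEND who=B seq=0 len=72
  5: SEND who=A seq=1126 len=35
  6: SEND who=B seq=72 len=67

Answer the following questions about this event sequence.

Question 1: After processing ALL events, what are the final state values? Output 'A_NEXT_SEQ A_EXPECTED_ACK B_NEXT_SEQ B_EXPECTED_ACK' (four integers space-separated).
After event 0: A_seq=1126 A_ack=0 B_seq=0 B_ack=1126
After event 1: A_seq=1126 A_ack=0 B_seq=0 B_ack=1126
After event 2: A_seq=1161 A_ack=0 B_seq=0 B_ack=1126
After event 3: A_seq=1202 A_ack=0 B_seq=0 B_ack=1126
After event 4: A_seq=1202 A_ack=72 B_seq=72 B_ack=1126
After event 5: A_seq=1202 A_ack=72 B_seq=72 B_ack=1202
After event 6: A_seq=1202 A_ack=139 B_seq=139 B_ack=1202

Answer: 1202 139 139 1202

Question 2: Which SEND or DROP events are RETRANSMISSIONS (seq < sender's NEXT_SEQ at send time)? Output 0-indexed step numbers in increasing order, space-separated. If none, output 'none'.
Step 0: SEND seq=1000 -> fresh
Step 2: DROP seq=1126 -> fresh
Step 3: SEND seq=1161 -> fresh
Step 4: SEND seq=0 -> fresh
Step 5: SEND seq=1126 -> retransmit
Step 6: SEND seq=72 -> fresh

Answer: 5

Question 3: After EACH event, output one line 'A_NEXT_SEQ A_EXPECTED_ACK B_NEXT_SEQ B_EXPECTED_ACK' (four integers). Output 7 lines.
1126 0 0 1126
1126 0 0 1126
1161 0 0 1126
1202 0 0 1126
1202 72 72 1126
1202 72 72 1202
1202 139 139 1202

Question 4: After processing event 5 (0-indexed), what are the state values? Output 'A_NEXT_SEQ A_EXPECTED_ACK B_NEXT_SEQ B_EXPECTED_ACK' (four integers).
After event 0: A_seq=1126 A_ack=0 B_seq=0 B_ack=1126
After event 1: A_seq=1126 A_ack=0 B_seq=0 B_ack=1126
After event 2: A_seq=1161 A_ack=0 B_seq=0 B_ack=1126
After event 3: A_seq=1202 A_ack=0 B_seq=0 B_ack=1126
After event 4: A_seq=1202 A_ack=72 B_seq=72 B_ack=1126
After event 5: A_seq=1202 A_ack=72 B_seq=72 B_ack=1202

1202 72 72 1202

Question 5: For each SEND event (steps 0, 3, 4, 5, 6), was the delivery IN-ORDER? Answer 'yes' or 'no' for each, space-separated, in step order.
Answer: yes no yes yes yes

Derivation:
Step 0: SEND seq=1000 -> in-order
Step 3: SEND seq=1161 -> out-of-order
Step 4: SEND seq=0 -> in-order
Step 5: SEND seq=1126 -> in-order
Step 6: SEND seq=72 -> in-order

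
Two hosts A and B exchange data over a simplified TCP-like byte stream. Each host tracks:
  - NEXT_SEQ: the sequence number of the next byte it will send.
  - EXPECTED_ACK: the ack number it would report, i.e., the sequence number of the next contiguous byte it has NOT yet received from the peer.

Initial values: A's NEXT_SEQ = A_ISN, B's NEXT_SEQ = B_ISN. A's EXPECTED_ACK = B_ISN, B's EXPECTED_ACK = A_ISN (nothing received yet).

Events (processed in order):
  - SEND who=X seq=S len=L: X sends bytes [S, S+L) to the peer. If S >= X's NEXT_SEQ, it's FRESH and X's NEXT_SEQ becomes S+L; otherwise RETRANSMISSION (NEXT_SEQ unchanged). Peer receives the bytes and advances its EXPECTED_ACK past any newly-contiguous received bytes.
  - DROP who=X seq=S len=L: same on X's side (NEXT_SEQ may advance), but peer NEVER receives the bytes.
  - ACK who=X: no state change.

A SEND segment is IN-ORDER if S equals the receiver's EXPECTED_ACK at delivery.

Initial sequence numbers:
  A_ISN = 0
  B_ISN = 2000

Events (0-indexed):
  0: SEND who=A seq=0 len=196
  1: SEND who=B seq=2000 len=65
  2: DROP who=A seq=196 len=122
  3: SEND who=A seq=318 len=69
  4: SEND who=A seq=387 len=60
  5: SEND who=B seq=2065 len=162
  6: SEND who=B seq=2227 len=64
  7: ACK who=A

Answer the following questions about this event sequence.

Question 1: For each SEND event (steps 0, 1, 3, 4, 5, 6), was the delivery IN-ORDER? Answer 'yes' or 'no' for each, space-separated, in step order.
Step 0: SEND seq=0 -> in-order
Step 1: SEND seq=2000 -> in-order
Step 3: SEND seq=318 -> out-of-order
Step 4: SEND seq=387 -> out-of-order
Step 5: SEND seq=2065 -> in-order
Step 6: SEND seq=2227 -> in-order

Answer: yes yes no no yes yes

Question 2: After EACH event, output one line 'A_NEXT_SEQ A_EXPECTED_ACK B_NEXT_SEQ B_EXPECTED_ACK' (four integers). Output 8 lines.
196 2000 2000 196
196 2065 2065 196
318 2065 2065 196
387 2065 2065 196
447 2065 2065 196
447 2227 2227 196
447 2291 2291 196
447 2291 2291 196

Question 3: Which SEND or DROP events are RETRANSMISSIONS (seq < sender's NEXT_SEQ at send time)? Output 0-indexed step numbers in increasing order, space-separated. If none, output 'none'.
Step 0: SEND seq=0 -> fresh
Step 1: SEND seq=2000 -> fresh
Step 2: DROP seq=196 -> fresh
Step 3: SEND seq=318 -> fresh
Step 4: SEND seq=387 -> fresh
Step 5: SEND seq=2065 -> fresh
Step 6: SEND seq=2227 -> fresh

Answer: none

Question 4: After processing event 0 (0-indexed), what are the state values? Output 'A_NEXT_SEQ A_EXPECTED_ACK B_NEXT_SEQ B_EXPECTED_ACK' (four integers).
After event 0: A_seq=196 A_ack=2000 B_seq=2000 B_ack=196

196 2000 2000 196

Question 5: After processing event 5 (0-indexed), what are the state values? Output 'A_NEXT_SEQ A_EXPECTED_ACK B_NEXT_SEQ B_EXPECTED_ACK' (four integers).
After event 0: A_seq=196 A_ack=2000 B_seq=2000 B_ack=196
After event 1: A_seq=196 A_ack=2065 B_seq=2065 B_ack=196
After event 2: A_seq=318 A_ack=2065 B_seq=2065 B_ack=196
After event 3: A_seq=387 A_ack=2065 B_seq=2065 B_ack=196
After event 4: A_seq=447 A_ack=2065 B_seq=2065 B_ack=196
After event 5: A_seq=447 A_ack=2227 B_seq=2227 B_ack=196

447 2227 2227 196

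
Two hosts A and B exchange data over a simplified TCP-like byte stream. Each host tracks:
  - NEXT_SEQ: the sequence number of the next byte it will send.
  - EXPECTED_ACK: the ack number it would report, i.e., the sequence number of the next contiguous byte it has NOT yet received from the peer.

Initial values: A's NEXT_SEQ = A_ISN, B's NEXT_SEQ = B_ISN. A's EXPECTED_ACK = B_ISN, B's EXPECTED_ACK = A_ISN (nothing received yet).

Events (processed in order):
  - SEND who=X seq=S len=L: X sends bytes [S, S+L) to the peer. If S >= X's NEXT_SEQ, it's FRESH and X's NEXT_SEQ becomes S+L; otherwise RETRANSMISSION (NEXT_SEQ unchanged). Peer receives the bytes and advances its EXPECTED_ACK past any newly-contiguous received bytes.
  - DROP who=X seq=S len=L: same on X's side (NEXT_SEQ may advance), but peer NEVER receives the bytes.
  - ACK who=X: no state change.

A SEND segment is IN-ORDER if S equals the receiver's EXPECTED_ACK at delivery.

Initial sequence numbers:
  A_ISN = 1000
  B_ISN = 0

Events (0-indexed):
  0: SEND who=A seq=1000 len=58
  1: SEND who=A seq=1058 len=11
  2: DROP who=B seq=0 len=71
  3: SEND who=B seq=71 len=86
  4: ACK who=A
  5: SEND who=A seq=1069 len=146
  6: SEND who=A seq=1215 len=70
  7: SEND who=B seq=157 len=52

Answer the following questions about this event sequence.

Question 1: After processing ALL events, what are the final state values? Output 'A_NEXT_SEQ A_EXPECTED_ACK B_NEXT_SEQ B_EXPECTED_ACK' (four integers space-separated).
After event 0: A_seq=1058 A_ack=0 B_seq=0 B_ack=1058
After event 1: A_seq=1069 A_ack=0 B_seq=0 B_ack=1069
After event 2: A_seq=1069 A_ack=0 B_seq=71 B_ack=1069
After event 3: A_seq=1069 A_ack=0 B_seq=157 B_ack=1069
After event 4: A_seq=1069 A_ack=0 B_seq=157 B_ack=1069
After event 5: A_seq=1215 A_ack=0 B_seq=157 B_ack=1215
After event 6: A_seq=1285 A_ack=0 B_seq=157 B_ack=1285
After event 7: A_seq=1285 A_ack=0 B_seq=209 B_ack=1285

Answer: 1285 0 209 1285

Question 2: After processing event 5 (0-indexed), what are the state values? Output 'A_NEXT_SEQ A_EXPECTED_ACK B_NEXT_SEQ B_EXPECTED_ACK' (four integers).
After event 0: A_seq=1058 A_ack=0 B_seq=0 B_ack=1058
After event 1: A_seq=1069 A_ack=0 B_seq=0 B_ack=1069
After event 2: A_seq=1069 A_ack=0 B_seq=71 B_ack=1069
After event 3: A_seq=1069 A_ack=0 B_seq=157 B_ack=1069
After event 4: A_seq=1069 A_ack=0 B_seq=157 B_ack=1069
After event 5: A_seq=1215 A_ack=0 B_seq=157 B_ack=1215

1215 0 157 1215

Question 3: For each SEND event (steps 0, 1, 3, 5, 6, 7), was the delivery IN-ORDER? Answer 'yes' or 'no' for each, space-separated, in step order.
Answer: yes yes no yes yes no

Derivation:
Step 0: SEND seq=1000 -> in-order
Step 1: SEND seq=1058 -> in-order
Step 3: SEND seq=71 -> out-of-order
Step 5: SEND seq=1069 -> in-order
Step 6: SEND seq=1215 -> in-order
Step 7: SEND seq=157 -> out-of-order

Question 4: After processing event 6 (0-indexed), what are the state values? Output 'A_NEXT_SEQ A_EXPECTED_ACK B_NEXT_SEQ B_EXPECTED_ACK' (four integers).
After event 0: A_seq=1058 A_ack=0 B_seq=0 B_ack=1058
After event 1: A_seq=1069 A_ack=0 B_seq=0 B_ack=1069
After event 2: A_seq=1069 A_ack=0 B_seq=71 B_ack=1069
After event 3: A_seq=1069 A_ack=0 B_seq=157 B_ack=1069
After event 4: A_seq=1069 A_ack=0 B_seq=157 B_ack=1069
After event 5: A_seq=1215 A_ack=0 B_seq=157 B_ack=1215
After event 6: A_seq=1285 A_ack=0 B_seq=157 B_ack=1285

1285 0 157 1285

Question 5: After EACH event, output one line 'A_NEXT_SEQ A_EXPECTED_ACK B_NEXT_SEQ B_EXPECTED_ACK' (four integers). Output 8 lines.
1058 0 0 1058
1069 0 0 1069
1069 0 71 1069
1069 0 157 1069
1069 0 157 1069
1215 0 157 1215
1285 0 157 1285
1285 0 209 1285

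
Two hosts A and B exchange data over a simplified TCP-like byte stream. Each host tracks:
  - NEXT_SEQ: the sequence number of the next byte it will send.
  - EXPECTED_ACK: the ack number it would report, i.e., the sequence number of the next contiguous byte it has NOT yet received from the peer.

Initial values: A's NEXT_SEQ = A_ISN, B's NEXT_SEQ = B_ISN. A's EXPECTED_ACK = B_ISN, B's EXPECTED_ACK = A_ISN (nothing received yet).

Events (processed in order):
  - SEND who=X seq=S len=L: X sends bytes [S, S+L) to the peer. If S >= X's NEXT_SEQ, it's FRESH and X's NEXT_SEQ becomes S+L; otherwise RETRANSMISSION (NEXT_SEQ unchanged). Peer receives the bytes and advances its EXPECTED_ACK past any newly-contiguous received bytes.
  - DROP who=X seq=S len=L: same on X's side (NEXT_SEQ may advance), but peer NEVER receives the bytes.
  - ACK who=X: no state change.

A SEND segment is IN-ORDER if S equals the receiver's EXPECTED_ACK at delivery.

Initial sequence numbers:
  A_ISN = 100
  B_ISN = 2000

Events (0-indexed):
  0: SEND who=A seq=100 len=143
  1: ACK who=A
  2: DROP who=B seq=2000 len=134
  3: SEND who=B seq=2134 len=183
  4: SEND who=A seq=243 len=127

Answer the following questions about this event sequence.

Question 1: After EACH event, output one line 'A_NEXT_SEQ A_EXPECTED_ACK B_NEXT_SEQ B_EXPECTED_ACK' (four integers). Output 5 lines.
243 2000 2000 243
243 2000 2000 243
243 2000 2134 243
243 2000 2317 243
370 2000 2317 370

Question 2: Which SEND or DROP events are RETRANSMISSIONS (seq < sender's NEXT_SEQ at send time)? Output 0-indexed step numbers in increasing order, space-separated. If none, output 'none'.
Step 0: SEND seq=100 -> fresh
Step 2: DROP seq=2000 -> fresh
Step 3: SEND seq=2134 -> fresh
Step 4: SEND seq=243 -> fresh

Answer: none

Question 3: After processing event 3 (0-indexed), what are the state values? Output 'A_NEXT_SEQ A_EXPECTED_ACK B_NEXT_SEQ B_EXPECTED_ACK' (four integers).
After event 0: A_seq=243 A_ack=2000 B_seq=2000 B_ack=243
After event 1: A_seq=243 A_ack=2000 B_seq=2000 B_ack=243
After event 2: A_seq=243 A_ack=2000 B_seq=2134 B_ack=243
After event 3: A_seq=243 A_ack=2000 B_seq=2317 B_ack=243

243 2000 2317 243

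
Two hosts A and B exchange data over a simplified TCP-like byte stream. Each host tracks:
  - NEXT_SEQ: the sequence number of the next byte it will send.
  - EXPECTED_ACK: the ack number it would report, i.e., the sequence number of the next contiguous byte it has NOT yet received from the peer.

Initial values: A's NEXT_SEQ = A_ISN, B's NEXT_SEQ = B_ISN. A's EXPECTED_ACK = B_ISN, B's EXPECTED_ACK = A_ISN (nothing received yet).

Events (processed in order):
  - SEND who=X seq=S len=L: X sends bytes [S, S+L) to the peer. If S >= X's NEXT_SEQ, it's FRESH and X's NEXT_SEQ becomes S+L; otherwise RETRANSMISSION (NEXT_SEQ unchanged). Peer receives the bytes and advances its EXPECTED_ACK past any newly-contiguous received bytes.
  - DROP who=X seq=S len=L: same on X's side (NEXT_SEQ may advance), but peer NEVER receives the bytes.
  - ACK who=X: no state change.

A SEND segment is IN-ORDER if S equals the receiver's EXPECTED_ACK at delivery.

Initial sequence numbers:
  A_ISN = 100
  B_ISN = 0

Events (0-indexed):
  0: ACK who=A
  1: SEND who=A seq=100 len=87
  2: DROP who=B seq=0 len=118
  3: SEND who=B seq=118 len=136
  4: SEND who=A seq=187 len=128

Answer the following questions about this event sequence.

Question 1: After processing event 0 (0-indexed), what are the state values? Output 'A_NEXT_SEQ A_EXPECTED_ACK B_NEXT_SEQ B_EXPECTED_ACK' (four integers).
After event 0: A_seq=100 A_ack=0 B_seq=0 B_ack=100

100 0 0 100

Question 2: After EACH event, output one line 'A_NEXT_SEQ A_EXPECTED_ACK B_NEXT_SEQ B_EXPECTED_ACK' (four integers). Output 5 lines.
100 0 0 100
187 0 0 187
187 0 118 187
187 0 254 187
315 0 254 315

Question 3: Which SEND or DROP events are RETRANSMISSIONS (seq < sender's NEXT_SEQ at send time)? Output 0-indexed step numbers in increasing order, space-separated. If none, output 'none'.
Answer: none

Derivation:
Step 1: SEND seq=100 -> fresh
Step 2: DROP seq=0 -> fresh
Step 3: SEND seq=118 -> fresh
Step 4: SEND seq=187 -> fresh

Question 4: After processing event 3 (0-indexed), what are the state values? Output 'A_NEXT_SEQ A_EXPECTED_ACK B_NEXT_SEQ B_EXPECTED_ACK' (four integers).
After event 0: A_seq=100 A_ack=0 B_seq=0 B_ack=100
After event 1: A_seq=187 A_ack=0 B_seq=0 B_ack=187
After event 2: A_seq=187 A_ack=0 B_seq=118 B_ack=187
After event 3: A_seq=187 A_ack=0 B_seq=254 B_ack=187

187 0 254 187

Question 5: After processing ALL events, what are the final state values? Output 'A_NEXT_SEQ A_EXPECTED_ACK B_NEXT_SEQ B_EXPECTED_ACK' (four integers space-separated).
After event 0: A_seq=100 A_ack=0 B_seq=0 B_ack=100
After event 1: A_seq=187 A_ack=0 B_seq=0 B_ack=187
After event 2: A_seq=187 A_ack=0 B_seq=118 B_ack=187
After event 3: A_seq=187 A_ack=0 B_seq=254 B_ack=187
After event 4: A_seq=315 A_ack=0 B_seq=254 B_ack=315

Answer: 315 0 254 315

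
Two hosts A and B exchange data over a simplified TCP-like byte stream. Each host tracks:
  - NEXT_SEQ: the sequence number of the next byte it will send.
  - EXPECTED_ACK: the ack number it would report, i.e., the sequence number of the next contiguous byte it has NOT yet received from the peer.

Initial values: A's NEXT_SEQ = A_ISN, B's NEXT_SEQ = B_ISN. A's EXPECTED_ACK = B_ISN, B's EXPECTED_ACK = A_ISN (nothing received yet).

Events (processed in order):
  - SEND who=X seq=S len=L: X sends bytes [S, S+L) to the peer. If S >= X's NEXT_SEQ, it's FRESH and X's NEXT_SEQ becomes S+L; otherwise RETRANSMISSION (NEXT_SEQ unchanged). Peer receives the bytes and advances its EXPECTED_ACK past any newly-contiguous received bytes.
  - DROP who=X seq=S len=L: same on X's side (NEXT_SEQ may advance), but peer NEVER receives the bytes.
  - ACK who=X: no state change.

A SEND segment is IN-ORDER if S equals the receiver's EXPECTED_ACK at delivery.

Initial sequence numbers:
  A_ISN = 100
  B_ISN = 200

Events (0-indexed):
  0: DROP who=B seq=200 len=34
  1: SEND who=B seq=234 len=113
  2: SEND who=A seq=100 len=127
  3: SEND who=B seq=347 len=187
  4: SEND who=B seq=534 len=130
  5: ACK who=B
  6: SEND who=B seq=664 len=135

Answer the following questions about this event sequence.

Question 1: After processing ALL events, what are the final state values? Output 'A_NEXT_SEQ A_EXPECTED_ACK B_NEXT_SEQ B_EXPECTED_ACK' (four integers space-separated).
Answer: 227 200 799 227

Derivation:
After event 0: A_seq=100 A_ack=200 B_seq=234 B_ack=100
After event 1: A_seq=100 A_ack=200 B_seq=347 B_ack=100
After event 2: A_seq=227 A_ack=200 B_seq=347 B_ack=227
After event 3: A_seq=227 A_ack=200 B_seq=534 B_ack=227
After event 4: A_seq=227 A_ack=200 B_seq=664 B_ack=227
After event 5: A_seq=227 A_ack=200 B_seq=664 B_ack=227
After event 6: A_seq=227 A_ack=200 B_seq=799 B_ack=227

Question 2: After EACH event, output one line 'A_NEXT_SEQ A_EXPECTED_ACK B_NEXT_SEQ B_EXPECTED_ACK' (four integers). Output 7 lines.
100 200 234 100
100 200 347 100
227 200 347 227
227 200 534 227
227 200 664 227
227 200 664 227
227 200 799 227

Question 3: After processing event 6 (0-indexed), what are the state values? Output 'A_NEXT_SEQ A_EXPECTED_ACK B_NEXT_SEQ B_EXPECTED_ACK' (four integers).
After event 0: A_seq=100 A_ack=200 B_seq=234 B_ack=100
After event 1: A_seq=100 A_ack=200 B_seq=347 B_ack=100
After event 2: A_seq=227 A_ack=200 B_seq=347 B_ack=227
After event 3: A_seq=227 A_ack=200 B_seq=534 B_ack=227
After event 4: A_seq=227 A_ack=200 B_seq=664 B_ack=227
After event 5: A_seq=227 A_ack=200 B_seq=664 B_ack=227
After event 6: A_seq=227 A_ack=200 B_seq=799 B_ack=227

227 200 799 227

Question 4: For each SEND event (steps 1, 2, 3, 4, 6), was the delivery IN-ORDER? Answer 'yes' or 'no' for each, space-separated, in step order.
Step 1: SEND seq=234 -> out-of-order
Step 2: SEND seq=100 -> in-order
Step 3: SEND seq=347 -> out-of-order
Step 4: SEND seq=534 -> out-of-order
Step 6: SEND seq=664 -> out-of-order

Answer: no yes no no no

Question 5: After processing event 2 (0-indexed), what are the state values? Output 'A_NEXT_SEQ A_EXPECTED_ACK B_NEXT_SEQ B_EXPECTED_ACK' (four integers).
After event 0: A_seq=100 A_ack=200 B_seq=234 B_ack=100
After event 1: A_seq=100 A_ack=200 B_seq=347 B_ack=100
After event 2: A_seq=227 A_ack=200 B_seq=347 B_ack=227

227 200 347 227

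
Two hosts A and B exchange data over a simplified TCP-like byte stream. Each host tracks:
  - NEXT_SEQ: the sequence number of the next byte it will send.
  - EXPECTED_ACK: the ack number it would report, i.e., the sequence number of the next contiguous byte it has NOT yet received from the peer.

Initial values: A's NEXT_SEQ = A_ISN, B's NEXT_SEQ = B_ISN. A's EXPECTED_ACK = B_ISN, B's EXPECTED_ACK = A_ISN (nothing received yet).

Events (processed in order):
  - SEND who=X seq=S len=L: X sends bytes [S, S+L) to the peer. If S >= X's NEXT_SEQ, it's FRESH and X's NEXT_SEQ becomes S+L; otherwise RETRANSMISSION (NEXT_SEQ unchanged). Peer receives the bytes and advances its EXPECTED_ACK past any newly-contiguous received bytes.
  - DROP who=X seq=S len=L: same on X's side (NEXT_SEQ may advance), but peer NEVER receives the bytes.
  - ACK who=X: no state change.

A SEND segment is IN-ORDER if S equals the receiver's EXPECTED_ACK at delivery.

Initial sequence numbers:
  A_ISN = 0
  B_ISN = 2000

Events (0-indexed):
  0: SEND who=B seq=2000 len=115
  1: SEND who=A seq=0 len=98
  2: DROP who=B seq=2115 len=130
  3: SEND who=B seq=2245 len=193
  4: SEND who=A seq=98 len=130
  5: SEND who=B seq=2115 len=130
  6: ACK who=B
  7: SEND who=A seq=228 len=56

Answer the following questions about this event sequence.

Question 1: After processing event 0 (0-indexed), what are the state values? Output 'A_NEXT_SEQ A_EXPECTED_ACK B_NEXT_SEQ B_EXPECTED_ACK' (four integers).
After event 0: A_seq=0 A_ack=2115 B_seq=2115 B_ack=0

0 2115 2115 0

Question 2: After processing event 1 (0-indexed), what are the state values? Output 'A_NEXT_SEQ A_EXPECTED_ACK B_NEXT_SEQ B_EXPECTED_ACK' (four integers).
After event 0: A_seq=0 A_ack=2115 B_seq=2115 B_ack=0
After event 1: A_seq=98 A_ack=2115 B_seq=2115 B_ack=98

98 2115 2115 98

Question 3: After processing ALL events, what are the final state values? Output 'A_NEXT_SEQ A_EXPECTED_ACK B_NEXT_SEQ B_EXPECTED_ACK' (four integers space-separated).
Answer: 284 2438 2438 284

Derivation:
After event 0: A_seq=0 A_ack=2115 B_seq=2115 B_ack=0
After event 1: A_seq=98 A_ack=2115 B_seq=2115 B_ack=98
After event 2: A_seq=98 A_ack=2115 B_seq=2245 B_ack=98
After event 3: A_seq=98 A_ack=2115 B_seq=2438 B_ack=98
After event 4: A_seq=228 A_ack=2115 B_seq=2438 B_ack=228
After event 5: A_seq=228 A_ack=2438 B_seq=2438 B_ack=228
After event 6: A_seq=228 A_ack=2438 B_seq=2438 B_ack=228
After event 7: A_seq=284 A_ack=2438 B_seq=2438 B_ack=284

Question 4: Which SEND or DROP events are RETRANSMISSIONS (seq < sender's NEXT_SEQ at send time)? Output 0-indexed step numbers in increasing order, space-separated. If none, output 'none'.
Step 0: SEND seq=2000 -> fresh
Step 1: SEND seq=0 -> fresh
Step 2: DROP seq=2115 -> fresh
Step 3: SEND seq=2245 -> fresh
Step 4: SEND seq=98 -> fresh
Step 5: SEND seq=2115 -> retransmit
Step 7: SEND seq=228 -> fresh

Answer: 5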